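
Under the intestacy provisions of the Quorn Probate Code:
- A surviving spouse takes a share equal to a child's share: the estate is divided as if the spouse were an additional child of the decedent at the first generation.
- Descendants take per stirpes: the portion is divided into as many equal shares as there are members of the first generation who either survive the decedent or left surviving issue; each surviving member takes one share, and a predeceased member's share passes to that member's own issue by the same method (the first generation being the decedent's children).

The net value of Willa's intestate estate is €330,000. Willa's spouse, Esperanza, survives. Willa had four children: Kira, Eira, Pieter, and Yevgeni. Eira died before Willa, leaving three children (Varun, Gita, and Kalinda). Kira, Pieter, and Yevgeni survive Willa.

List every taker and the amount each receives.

Esperanza: €66,000; Kira: €66,000; Varun: €22,000; Gita: €22,000; Kalinda: €22,000; Pieter: €66,000; Yevgeni: €66,000

The spouse counts as an additional share at the children's level, so there are 5 primary shares of €66,000. Esperanza takes one such share (€66,000).
The children's combined portion (€264,000) is divided into 4 shares of €66,000: Kira, Pieter, and Yevgeni each take €66,000; Eira's €66,000 share passes to Eira's issue.
Eira's share (€66,000) is divided into 3 shares of €22,000: Varun, Gita, and Kalinda each take €22,000.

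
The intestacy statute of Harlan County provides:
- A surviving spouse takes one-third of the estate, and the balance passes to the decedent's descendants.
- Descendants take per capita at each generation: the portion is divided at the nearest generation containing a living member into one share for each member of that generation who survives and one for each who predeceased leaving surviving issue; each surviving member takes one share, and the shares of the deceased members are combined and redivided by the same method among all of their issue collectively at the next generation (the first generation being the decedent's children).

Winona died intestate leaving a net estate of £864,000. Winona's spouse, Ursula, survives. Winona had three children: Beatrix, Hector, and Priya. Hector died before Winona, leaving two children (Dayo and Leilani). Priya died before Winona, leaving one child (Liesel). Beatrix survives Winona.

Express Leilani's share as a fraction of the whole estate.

Ursula takes one-third of £864,000 = £288,000. The remaining £576,000 passes to the descendants.
The descendants' portion (£576,000) is divided at the children's generation into 3 shares of £192,000. Beatrix takes £192,000. The 2 shares of the deceased (Hector and Priya) are combined into a pool of £384,000.
That pool (£384,000) is divided at the grandchildren's generation equally among Dayo, Leilani, and Liesel: £128,000 each.

Leilani receives 4/27 of the estate.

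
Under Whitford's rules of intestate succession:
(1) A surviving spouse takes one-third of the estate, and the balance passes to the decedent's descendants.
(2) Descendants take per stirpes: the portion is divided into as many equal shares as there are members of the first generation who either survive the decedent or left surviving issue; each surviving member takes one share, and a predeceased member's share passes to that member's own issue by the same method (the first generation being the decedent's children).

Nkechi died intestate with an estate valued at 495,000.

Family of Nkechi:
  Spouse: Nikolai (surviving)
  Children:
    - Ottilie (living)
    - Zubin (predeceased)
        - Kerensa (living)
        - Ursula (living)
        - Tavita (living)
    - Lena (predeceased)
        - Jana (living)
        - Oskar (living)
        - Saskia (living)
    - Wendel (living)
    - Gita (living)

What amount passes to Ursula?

Nikolai takes one-third of 495,000 = 165,000. The remaining 330,000 passes to the descendants.
The descendants' portion (330,000) is divided into 5 shares of 66,000: Ottilie, Wendel, and Gita each take 66,000; Zubin's 66,000 share passes to Zubin's issue; Lena's 66,000 share passes to Lena's issue.
Zubin's share (66,000) is divided into 3 shares of 22,000: Kerensa, Ursula, and Tavita each take 22,000.
Lena's share (66,000) is divided into 3 shares of 22,000: Jana, Oskar, and Saskia each take 22,000.

Ursula receives 22,000.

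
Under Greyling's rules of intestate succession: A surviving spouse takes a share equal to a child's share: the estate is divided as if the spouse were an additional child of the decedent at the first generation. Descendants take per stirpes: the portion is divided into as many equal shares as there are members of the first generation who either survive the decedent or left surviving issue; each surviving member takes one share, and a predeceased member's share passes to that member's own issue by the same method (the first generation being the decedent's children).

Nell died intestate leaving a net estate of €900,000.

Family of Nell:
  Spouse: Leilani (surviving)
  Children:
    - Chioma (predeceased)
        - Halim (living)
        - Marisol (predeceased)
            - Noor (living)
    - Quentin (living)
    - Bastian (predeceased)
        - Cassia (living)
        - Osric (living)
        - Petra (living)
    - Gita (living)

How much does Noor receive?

Noor receives €90,000.

The spouse counts as an additional share at the children's level, so there are 5 primary shares of €180,000. Leilani takes one such share (€180,000).
The children's combined portion (€720,000) is divided into 4 shares of €180,000: Quentin and Gita each take €180,000; Chioma's €180,000 share passes to Chioma's issue; Bastian's €180,000 share passes to Bastian's issue.
Chioma's share (€180,000) is divided into 2 shares of €90,000: Halim takes €90,000; Marisol's €90,000 share passes to Marisol's issue.
Marisol's share (€90,000) passes entirely to Noor.
Bastian's share (€180,000) is divided into 3 shares of €60,000: Cassia, Osric, and Petra each take €60,000.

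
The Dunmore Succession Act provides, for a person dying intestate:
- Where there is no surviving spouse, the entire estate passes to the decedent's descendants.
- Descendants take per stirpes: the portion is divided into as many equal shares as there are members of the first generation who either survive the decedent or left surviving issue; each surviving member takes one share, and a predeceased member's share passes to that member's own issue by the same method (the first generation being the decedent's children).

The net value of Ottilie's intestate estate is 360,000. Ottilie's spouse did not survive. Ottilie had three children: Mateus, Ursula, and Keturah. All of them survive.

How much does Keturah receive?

Keturah receives 120,000.

The entire 360,000 passes to the descendants.
That amount (360,000) is divided into 3 shares of 120,000: Mateus, Ursula, and Keturah each take 120,000.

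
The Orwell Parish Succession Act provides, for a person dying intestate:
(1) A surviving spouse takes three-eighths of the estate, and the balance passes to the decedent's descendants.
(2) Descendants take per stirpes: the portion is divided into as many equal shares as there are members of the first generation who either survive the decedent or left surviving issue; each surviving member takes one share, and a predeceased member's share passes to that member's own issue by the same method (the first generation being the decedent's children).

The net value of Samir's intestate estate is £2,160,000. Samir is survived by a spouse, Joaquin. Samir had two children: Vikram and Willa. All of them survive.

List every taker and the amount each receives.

Joaquin: £810,000; Vikram: £675,000; Willa: £675,000

Joaquin takes three-eighths of £2,160,000 = £810,000. The remaining £1,350,000 passes to the descendants.
The descendants' portion (£1,350,000) is divided into 2 shares of £675,000: Vikram and Willa each take £675,000.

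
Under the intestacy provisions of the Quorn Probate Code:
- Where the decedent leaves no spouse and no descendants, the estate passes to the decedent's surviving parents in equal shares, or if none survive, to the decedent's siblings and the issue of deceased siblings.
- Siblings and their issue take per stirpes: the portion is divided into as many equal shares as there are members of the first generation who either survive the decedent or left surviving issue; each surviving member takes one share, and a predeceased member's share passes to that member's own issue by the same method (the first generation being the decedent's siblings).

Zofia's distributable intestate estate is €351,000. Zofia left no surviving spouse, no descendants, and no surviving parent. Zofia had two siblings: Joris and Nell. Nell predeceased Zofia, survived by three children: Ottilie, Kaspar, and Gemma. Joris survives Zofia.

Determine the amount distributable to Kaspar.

Kaspar receives €58,500.

The entire €351,000 passes to the siblings and their issue.
That amount (€351,000) is divided into 2 shares of €175,500: Joris takes €175,500; Nell's €175,500 share passes to Nell's issue.
Nell's share (€175,500) is divided into 3 shares of €58,500: Ottilie, Kaspar, and Gemma each take €58,500.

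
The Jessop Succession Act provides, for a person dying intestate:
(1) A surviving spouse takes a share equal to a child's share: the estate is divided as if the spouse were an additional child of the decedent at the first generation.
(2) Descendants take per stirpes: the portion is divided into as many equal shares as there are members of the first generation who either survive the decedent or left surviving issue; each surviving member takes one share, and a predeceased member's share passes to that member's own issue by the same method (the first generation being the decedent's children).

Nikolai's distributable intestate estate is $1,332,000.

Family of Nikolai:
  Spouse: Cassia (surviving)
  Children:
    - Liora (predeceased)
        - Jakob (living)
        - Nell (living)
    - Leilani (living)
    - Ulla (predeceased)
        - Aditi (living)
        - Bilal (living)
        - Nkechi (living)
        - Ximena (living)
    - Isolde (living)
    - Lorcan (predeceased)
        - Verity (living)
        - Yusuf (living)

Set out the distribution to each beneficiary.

Cassia: $222,000; Jakob: $111,000; Nell: $111,000; Leilani: $222,000; Aditi: $55,500; Bilal: $55,500; Nkechi: $55,500; Ximena: $55,500; Isolde: $222,000; Verity: $111,000; Yusuf: $111,000

The spouse counts as an additional share at the children's level, so there are 6 primary shares of $222,000. Cassia takes one such share ($222,000).
The children's combined portion ($1,110,000) is divided into 5 shares of $222,000: Leilani and Isolde each take $222,000; Liora's $222,000 share passes to Liora's issue; Ulla's $222,000 share passes to Ulla's issue; Lorcan's $222,000 share passes to Lorcan's issue.
Liora's share ($222,000) is divided into 2 shares of $111,000: Jakob and Nell each take $111,000.
Ulla's share ($222,000) is divided into 4 shares of $55,500: Aditi, Bilal, Nkechi, and Ximena each take $55,500.
Lorcan's share ($222,000) is divided into 2 shares of $111,000: Verity and Yusuf each take $111,000.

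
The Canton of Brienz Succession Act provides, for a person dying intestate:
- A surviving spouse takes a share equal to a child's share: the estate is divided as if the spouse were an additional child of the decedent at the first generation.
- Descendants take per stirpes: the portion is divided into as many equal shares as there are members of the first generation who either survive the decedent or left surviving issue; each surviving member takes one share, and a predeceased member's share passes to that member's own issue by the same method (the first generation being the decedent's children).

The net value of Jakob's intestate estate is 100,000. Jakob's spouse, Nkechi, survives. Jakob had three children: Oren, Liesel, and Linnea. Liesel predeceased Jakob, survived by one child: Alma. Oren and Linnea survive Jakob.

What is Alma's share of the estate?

The spouse counts as an additional share at the children's level, so there are 4 primary shares of 25,000. Nkechi takes one such share (25,000).
The children's combined portion (75,000) is divided into 3 shares of 25,000: Oren and Linnea each take 25,000; Liesel's 25,000 share passes to Liesel's issue.
Liesel's share (25,000) passes entirely to Alma.

Alma receives 25,000.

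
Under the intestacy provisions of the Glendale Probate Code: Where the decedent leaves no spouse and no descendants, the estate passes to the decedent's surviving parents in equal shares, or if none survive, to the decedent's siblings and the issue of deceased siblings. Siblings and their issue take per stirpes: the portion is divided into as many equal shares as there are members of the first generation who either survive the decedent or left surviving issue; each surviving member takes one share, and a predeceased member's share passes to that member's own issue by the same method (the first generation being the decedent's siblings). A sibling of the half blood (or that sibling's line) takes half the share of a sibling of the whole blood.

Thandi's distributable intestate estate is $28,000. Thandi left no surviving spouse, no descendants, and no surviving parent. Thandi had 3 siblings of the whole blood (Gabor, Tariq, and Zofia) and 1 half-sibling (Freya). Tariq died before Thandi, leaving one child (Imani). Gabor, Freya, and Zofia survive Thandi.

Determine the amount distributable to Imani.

Imani receives $8,000.

The entire $28,000 passes to the siblings and their issue.
Counting each half-blood sibling's line as half a unit, there are 7/2 units in $28,000, so one unit is $8,000. Whole-blood lines (Gabor, Tariq, and Zofia) take $8,000 each; half-blood lines (Freya) take $4,000 each.
Tariq's share ($8,000) passes entirely to Imani.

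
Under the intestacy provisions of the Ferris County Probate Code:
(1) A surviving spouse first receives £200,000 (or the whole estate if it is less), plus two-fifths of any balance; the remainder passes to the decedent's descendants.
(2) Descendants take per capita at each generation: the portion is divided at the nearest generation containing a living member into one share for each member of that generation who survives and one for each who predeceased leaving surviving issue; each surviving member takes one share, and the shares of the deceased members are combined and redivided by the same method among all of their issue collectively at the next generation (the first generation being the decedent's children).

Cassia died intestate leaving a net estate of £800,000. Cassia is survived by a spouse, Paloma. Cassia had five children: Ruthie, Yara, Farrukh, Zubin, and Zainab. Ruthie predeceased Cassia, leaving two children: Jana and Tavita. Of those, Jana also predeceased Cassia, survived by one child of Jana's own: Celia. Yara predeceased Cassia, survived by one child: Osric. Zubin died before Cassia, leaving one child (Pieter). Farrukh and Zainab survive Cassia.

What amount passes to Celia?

Celia receives £54,000.

Paloma first takes £200,000, leaving a balance of £600,000. Paloma then takes two-fifths of the balance (£240,000), for a total of £440,000. The remaining £360,000 passes to the descendants.
The descendants' portion (£360,000) is divided at the children's generation into 5 shares of £72,000. Farrukh and Zainab each take £72,000. The 3 shares of the deceased (Ruthie, Yara, and Zubin) are combined into a pool of £216,000.
That pool (£216,000) is divided at the grandchildren's generation into 4 shares of £54,000. Tavita, Osric, and Pieter each take £54,000. The remaining share for the deceased Jana (£54,000) is carried to the next generation.
That pool (£54,000) passes entirely to Celia, the sole taker at the great-grandchildren's generation.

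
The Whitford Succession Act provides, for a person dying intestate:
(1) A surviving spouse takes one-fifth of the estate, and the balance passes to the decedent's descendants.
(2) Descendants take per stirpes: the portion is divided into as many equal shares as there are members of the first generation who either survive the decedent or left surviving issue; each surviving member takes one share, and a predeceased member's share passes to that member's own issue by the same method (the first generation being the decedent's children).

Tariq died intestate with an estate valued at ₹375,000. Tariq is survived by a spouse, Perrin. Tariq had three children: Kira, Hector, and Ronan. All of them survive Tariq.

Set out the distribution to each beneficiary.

Perrin: ₹75,000; Kira: ₹100,000; Hector: ₹100,000; Ronan: ₹100,000

Perrin takes one-fifth of ₹375,000 = ₹75,000. The remaining ₹300,000 passes to the descendants.
The descendants' portion (₹300,000) is divided into 3 shares of ₹100,000: Kira, Hector, and Ronan each take ₹100,000.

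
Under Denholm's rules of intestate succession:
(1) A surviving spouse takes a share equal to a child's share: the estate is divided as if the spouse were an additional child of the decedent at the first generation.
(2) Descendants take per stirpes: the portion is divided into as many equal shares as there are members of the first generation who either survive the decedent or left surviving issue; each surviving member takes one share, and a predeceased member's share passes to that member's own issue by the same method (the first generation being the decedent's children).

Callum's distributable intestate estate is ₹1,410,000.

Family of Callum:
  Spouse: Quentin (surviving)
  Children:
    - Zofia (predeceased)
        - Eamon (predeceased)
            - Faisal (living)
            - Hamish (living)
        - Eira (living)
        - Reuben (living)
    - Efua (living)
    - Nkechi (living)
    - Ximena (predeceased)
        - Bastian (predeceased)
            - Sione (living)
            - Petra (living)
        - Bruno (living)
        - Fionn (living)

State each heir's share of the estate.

The spouse counts as an additional share at the children's level, so there are 5 primary shares of ₹282,000. Quentin takes one such share (₹282,000).
The children's combined portion (₹1,128,000) is divided into 4 shares of ₹282,000: Efua and Nkechi each take ₹282,000; Zofia's ₹282,000 share passes to Zofia's issue; Ximena's ₹282,000 share passes to Ximena's issue.
Zofia's share (₹282,000) is divided into 3 shares of ₹94,000: Eira and Reuben each take ₹94,000; Eamon's ₹94,000 share passes to Eamon's issue.
Eamon's share (₹94,000) is divided into 2 shares of ₹47,000: Faisal and Hamish each take ₹47,000.
Ximena's share (₹282,000) is divided into 3 shares of ₹94,000: Bruno and Fionn each take ₹94,000; Bastian's ₹94,000 share passes to Bastian's issue.
Bastian's share (₹94,000) is divided into 2 shares of ₹47,000: Sione and Petra each take ₹47,000.

Quentin: ₹282,000; Faisal: ₹47,000; Hamish: ₹47,000; Eira: ₹94,000; Reuben: ₹94,000; Efua: ₹282,000; Nkechi: ₹282,000; Sione: ₹47,000; Petra: ₹47,000; Bruno: ₹94,000; Fionn: ₹94,000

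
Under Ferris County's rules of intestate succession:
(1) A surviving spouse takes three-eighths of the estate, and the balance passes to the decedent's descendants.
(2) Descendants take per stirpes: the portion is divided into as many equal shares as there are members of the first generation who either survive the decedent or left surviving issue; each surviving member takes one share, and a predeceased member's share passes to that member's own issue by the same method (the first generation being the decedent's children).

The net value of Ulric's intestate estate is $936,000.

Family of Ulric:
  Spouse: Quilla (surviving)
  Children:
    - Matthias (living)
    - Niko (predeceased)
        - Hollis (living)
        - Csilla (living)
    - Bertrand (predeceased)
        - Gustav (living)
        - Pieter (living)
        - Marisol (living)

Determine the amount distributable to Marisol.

Marisol receives $65,000.

Quilla takes three-eighths of $936,000 = $351,000. The remaining $585,000 passes to the descendants.
The descendants' portion ($585,000) is divided into 3 shares of $195,000: Matthias takes $195,000; Niko's $195,000 share passes to Niko's issue; Bertrand's $195,000 share passes to Bertrand's issue.
Niko's share ($195,000) is divided into 2 shares of $97,500: Hollis and Csilla each take $97,500.
Bertrand's share ($195,000) is divided into 3 shares of $65,000: Gustav, Pieter, and Marisol each take $65,000.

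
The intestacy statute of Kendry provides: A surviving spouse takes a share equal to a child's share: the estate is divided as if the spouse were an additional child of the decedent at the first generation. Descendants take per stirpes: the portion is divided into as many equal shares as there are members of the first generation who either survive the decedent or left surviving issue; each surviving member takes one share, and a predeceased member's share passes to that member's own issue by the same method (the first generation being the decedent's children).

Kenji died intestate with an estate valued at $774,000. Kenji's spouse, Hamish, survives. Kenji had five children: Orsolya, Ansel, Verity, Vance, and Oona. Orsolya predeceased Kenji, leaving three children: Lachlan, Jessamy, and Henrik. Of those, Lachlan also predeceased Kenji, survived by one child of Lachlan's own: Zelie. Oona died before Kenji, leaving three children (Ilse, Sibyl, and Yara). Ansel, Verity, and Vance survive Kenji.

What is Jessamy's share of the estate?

The spouse counts as an additional share at the children's level, so there are 6 primary shares of $129,000. Hamish takes one such share ($129,000).
The children's combined portion ($645,000) is divided into 5 shares of $129,000: Ansel, Verity, and Vance each take $129,000; Orsolya's $129,000 share passes to Orsolya's issue; Oona's $129,000 share passes to Oona's issue.
Orsolya's share ($129,000) is divided into 3 shares of $43,000: Jessamy and Henrik each take $43,000; Lachlan's $43,000 share passes to Lachlan's issue.
Lachlan's share ($43,000) passes entirely to Zelie.
Oona's share ($129,000) is divided into 3 shares of $43,000: Ilse, Sibyl, and Yara each take $43,000.

Jessamy receives $43,000.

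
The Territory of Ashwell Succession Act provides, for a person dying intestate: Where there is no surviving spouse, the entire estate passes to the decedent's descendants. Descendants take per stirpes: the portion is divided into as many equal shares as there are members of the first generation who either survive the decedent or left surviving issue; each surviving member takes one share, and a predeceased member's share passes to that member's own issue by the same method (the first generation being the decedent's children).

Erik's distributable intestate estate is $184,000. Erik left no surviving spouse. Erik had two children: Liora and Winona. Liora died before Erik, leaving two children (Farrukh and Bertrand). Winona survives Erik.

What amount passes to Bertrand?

The entire $184,000 passes to the descendants.
That amount ($184,000) is divided into 2 shares of $92,000: Winona takes $92,000; Liora's $92,000 share passes to Liora's issue.
Liora's share ($92,000) is divided into 2 shares of $46,000: Farrukh and Bertrand each take $46,000.

Bertrand receives $46,000.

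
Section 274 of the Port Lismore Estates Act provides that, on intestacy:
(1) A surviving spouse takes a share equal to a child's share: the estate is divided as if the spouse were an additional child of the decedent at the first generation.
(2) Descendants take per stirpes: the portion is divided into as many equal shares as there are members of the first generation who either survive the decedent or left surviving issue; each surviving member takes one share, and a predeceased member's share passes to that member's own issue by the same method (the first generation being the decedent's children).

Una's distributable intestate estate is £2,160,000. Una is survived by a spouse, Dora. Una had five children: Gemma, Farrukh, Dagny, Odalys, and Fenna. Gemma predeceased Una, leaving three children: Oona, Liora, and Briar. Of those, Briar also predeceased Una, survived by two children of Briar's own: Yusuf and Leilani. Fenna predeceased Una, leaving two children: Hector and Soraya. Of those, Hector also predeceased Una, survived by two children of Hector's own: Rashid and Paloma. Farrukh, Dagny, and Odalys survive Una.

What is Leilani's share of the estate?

The spouse counts as an additional share at the children's level, so there are 6 primary shares of £360,000. Dora takes one such share (£360,000).
The children's combined portion (£1,800,000) is divided into 5 shares of £360,000: Farrukh, Dagny, and Odalys each take £360,000; Gemma's £360,000 share passes to Gemma's issue; Fenna's £360,000 share passes to Fenna's issue.
Gemma's share (£360,000) is divided into 3 shares of £120,000: Oona and Liora each take £120,000; Briar's £120,000 share passes to Briar's issue.
Briar's share (£120,000) is divided into 2 shares of £60,000: Yusuf and Leilani each take £60,000.
Fenna's share (£360,000) is divided into 2 shares of £180,000: Soraya takes £180,000; Hector's £180,000 share passes to Hector's issue.
Hector's share (£180,000) is divided into 2 shares of £90,000: Rashid and Paloma each take £90,000.

Leilani receives £60,000.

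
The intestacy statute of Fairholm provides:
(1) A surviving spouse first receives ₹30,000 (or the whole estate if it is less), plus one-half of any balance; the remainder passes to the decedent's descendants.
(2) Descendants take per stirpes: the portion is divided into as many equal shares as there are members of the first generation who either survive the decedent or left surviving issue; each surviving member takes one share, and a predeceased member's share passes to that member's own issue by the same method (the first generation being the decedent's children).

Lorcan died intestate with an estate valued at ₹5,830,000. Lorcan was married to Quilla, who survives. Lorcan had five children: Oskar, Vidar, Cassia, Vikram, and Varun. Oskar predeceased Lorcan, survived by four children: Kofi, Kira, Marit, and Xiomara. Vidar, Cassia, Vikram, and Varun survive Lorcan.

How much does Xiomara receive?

Quilla first takes ₹30,000, leaving a balance of ₹5,800,000. Quilla then takes one-half of the balance (₹2,900,000), for a total of ₹2,930,000. The remaining ₹2,900,000 passes to the descendants.
The descendants' portion (₹2,900,000) is divided into 5 shares of ₹580,000: Vidar, Cassia, Vikram, and Varun each take ₹580,000; Oskar's ₹580,000 share passes to Oskar's issue.
Oskar's share (₹580,000) is divided into 4 shares of ₹145,000: Kofi, Kira, Marit, and Xiomara each take ₹145,000.

Xiomara receives ₹145,000.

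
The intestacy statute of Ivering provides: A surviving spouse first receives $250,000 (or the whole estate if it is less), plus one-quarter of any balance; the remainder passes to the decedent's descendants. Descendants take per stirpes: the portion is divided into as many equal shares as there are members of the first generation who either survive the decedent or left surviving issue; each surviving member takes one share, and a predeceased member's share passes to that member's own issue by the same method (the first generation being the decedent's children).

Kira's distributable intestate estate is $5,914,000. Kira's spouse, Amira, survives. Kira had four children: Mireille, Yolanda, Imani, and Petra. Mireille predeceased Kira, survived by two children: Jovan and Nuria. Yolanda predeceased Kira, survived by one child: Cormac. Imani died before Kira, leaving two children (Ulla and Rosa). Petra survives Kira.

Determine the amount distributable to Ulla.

Amira first takes $250,000, leaving a balance of $5,664,000. Amira then takes one-quarter of the balance ($1,416,000), for a total of $1,666,000. The remaining $4,248,000 passes to the descendants.
The descendants' portion ($4,248,000) is divided into 4 shares of $1,062,000: Petra takes $1,062,000; Mireille's $1,062,000 share passes to Mireille's issue; Yolanda's $1,062,000 share passes to Yolanda's issue; Imani's $1,062,000 share passes to Imani's issue.
Mireille's share ($1,062,000) is divided into 2 shares of $531,000: Jovan and Nuria each take $531,000.
Yolanda's share ($1,062,000) passes entirely to Cormac.
Imani's share ($1,062,000) is divided into 2 shares of $531,000: Ulla and Rosa each take $531,000.

Ulla receives $531,000.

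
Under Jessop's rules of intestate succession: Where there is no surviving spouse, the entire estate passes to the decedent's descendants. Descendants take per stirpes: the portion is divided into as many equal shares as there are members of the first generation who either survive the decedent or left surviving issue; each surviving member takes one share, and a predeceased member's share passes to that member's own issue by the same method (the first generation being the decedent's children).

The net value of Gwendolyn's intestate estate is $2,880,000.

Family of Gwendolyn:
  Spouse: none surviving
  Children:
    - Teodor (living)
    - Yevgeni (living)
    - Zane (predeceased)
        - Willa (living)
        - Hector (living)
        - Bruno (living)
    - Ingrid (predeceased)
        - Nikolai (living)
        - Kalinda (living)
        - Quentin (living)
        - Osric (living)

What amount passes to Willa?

Willa receives $240,000.

The entire $2,880,000 passes to the descendants.
That amount ($2,880,000) is divided into 4 shares of $720,000: Teodor and Yevgeni each take $720,000; Zane's $720,000 share passes to Zane's issue; Ingrid's $720,000 share passes to Ingrid's issue.
Zane's share ($720,000) is divided into 3 shares of $240,000: Willa, Hector, and Bruno each take $240,000.
Ingrid's share ($720,000) is divided into 4 shares of $180,000: Nikolai, Kalinda, Quentin, and Osric each take $180,000.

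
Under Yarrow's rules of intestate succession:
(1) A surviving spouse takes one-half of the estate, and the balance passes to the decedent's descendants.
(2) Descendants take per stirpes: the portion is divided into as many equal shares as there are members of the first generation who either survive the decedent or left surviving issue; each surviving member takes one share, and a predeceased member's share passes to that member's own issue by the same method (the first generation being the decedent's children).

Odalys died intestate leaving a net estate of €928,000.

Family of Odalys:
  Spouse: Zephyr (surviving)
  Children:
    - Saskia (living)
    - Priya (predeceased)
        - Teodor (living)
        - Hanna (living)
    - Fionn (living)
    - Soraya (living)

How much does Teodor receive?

Zephyr takes one-half of €928,000 = €464,000. The remaining €464,000 passes to the descendants.
The descendants' portion (€464,000) is divided into 4 shares of €116,000: Saskia, Fionn, and Soraya each take €116,000; Priya's €116,000 share passes to Priya's issue.
Priya's share (€116,000) is divided into 2 shares of €58,000: Teodor and Hanna each take €58,000.

Teodor receives €58,000.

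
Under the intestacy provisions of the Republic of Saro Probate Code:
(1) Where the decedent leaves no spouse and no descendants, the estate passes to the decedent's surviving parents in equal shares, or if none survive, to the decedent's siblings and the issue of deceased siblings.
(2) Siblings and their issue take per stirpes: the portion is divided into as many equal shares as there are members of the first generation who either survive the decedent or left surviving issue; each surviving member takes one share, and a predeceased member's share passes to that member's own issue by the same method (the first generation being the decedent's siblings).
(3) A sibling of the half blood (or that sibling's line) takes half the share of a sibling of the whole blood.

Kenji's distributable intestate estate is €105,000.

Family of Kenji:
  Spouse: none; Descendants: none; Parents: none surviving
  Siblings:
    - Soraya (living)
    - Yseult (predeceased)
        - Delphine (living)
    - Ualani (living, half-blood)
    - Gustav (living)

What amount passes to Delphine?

Delphine receives €30,000.

The entire €105,000 passes to the siblings and their issue.
Counting each half-blood sibling's line as half a unit, there are 7/2 units in €105,000, so one unit is €30,000. Whole-blood lines (Soraya, Yseult, and Gustav) take €30,000 each; half-blood lines (Ualani) take €15,000 each.
Yseult's share (€30,000) passes entirely to Delphine.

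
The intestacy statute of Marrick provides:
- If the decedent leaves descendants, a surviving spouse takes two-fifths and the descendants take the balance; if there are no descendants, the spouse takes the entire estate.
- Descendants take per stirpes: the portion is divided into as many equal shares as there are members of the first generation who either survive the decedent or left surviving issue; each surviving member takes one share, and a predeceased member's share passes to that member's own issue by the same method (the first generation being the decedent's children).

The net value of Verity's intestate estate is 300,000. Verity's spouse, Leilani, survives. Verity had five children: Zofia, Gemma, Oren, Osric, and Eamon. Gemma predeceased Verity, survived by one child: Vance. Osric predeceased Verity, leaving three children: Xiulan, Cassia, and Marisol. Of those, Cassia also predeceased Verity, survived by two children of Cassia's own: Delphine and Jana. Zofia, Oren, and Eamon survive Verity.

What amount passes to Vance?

Vance receives 36,000.

Leilani takes two-fifths of 300,000 = 120,000. The remaining 180,000 passes to the descendants.
The descendants' portion (180,000) is divided into 5 shares of 36,000: Zofia, Oren, and Eamon each take 36,000; Gemma's 36,000 share passes to Gemma's issue; Osric's 36,000 share passes to Osric's issue.
Gemma's share (36,000) passes entirely to Vance.
Osric's share (36,000) is divided into 3 shares of 12,000: Xiulan and Marisol each take 12,000; Cassia's 12,000 share passes to Cassia's issue.
Cassia's share (12,000) is divided into 2 shares of 6,000: Delphine and Jana each take 6,000.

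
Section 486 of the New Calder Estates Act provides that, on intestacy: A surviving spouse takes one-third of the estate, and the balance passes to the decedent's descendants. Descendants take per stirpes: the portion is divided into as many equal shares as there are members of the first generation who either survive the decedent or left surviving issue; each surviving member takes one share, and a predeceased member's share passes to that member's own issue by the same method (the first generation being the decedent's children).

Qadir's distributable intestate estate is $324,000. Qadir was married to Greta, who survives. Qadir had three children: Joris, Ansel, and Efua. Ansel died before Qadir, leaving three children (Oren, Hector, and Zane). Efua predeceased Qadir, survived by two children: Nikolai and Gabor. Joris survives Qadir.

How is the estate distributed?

Greta: $108,000; Joris: $72,000; Oren: $24,000; Hector: $24,000; Zane: $24,000; Nikolai: $36,000; Gabor: $36,000

Greta takes one-third of $324,000 = $108,000. The remaining $216,000 passes to the descendants.
The descendants' portion ($216,000) is divided into 3 shares of $72,000: Joris takes $72,000; Ansel's $72,000 share passes to Ansel's issue; Efua's $72,000 share passes to Efua's issue.
Ansel's share ($72,000) is divided into 3 shares of $24,000: Oren, Hector, and Zane each take $24,000.
Efua's share ($72,000) is divided into 2 shares of $36,000: Nikolai and Gabor each take $36,000.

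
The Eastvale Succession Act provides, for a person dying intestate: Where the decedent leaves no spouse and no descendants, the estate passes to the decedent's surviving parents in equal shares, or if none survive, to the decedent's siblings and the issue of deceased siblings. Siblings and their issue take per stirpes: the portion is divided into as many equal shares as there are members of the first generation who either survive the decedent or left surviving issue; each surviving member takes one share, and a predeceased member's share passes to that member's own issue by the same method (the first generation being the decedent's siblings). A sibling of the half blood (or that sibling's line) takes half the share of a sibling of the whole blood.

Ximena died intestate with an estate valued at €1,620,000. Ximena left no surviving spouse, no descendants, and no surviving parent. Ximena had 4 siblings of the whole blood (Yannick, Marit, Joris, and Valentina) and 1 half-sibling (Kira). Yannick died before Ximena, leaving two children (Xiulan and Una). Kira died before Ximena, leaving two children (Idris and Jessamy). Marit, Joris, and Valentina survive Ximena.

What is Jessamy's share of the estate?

The entire €1,620,000 passes to the siblings and their issue.
Counting each half-blood sibling's line as half a unit, there are 9/2 units in €1,620,000, so one unit is €360,000. Whole-blood lines (Yannick, Marit, Joris, and Valentina) take €360,000 each; half-blood lines (Kira) take €180,000 each.
Yannick's share (€360,000) is divided into 2 shares of €180,000: Xiulan and Una each take €180,000.
Kira's share (€180,000) is divided into 2 shares of €90,000: Idris and Jessamy each take €90,000.

Jessamy receives €90,000.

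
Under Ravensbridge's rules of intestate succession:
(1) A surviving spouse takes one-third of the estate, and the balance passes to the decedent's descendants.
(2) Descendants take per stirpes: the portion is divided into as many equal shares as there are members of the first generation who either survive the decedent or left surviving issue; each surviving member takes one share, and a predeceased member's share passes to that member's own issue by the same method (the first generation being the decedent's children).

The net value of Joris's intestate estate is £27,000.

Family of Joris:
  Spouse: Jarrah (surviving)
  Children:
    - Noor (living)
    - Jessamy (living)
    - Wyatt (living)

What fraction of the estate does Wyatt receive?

Wyatt receives 2/9 of the estate.

Jarrah takes one-third of £27,000 = £9,000. The remaining £18,000 passes to the descendants.
The descendants' portion (£18,000) is divided into 3 shares of £6,000: Noor, Jessamy, and Wyatt each take £6,000.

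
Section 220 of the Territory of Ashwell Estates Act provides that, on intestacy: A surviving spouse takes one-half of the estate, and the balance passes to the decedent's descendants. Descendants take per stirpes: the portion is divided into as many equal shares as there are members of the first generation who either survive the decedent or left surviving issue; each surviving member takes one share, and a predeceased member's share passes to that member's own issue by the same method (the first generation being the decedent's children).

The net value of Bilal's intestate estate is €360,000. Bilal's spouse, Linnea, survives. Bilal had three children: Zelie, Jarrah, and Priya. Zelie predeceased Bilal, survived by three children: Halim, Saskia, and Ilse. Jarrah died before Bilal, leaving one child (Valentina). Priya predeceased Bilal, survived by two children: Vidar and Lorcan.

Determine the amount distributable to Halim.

Linnea takes one-half of €360,000 = €180,000. The remaining €180,000 passes to the descendants.
The descendants' portion (€180,000) is divided into 3 shares of €60,000: Zelie's €60,000 share passes to Zelie's issue; Jarrah's €60,000 share passes to Jarrah's issue; Priya's €60,000 share passes to Priya's issue.
Zelie's share (€60,000) is divided into 3 shares of €20,000: Halim, Saskia, and Ilse each take €20,000.
Jarrah's share (€60,000) passes entirely to Valentina.
Priya's share (€60,000) is divided into 2 shares of €30,000: Vidar and Lorcan each take €30,000.

Halim receives €20,000.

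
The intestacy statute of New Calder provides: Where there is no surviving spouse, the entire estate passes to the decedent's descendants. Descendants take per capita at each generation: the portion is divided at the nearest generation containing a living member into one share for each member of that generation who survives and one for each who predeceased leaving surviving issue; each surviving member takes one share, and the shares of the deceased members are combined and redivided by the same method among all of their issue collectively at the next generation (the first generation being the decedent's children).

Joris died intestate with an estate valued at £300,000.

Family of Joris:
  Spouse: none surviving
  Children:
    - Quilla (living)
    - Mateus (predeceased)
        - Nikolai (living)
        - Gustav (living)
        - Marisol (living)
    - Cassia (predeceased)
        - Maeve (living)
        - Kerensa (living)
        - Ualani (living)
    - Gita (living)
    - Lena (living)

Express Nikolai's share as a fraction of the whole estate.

The entire £300,000 passes to the descendants.
That amount (£300,000) is divided at the children's generation into 5 shares of £60,000. Quilla, Gita, and Lena each take £60,000. The 2 shares of the deceased (Mateus and Cassia) are combined into a pool of £120,000.
That pool (£120,000) is divided at the grandchildren's generation equally among Nikolai, Gustav, Marisol, Maeve, Kerensa, and Ualani: £20,000 each.

Nikolai receives 1/15 of the estate.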